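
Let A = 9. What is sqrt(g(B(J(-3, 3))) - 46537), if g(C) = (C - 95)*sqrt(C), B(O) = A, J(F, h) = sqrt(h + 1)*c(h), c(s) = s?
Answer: 7*I*sqrt(955) ≈ 216.32*I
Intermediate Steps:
J(F, h) = h*sqrt(1 + h) (J(F, h) = sqrt(h + 1)*h = sqrt(1 + h)*h = h*sqrt(1 + h))
B(O) = 9
g(C) = sqrt(C)*(-95 + C) (g(C) = (-95 + C)*sqrt(C) = sqrt(C)*(-95 + C))
sqrt(g(B(J(-3, 3))) - 46537) = sqrt(sqrt(9)*(-95 + 9) - 46537) = sqrt(3*(-86) - 46537) = sqrt(-258 - 46537) = sqrt(-46795) = 7*I*sqrt(955)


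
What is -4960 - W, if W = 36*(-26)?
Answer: -4024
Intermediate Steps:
W = -936
-4960 - W = -4960 - 1*(-936) = -4960 + 936 = -4024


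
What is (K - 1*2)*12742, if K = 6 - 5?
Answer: -12742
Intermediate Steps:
K = 1
(K - 1*2)*12742 = (1 - 1*2)*12742 = (1 - 2)*12742 = -1*12742 = -12742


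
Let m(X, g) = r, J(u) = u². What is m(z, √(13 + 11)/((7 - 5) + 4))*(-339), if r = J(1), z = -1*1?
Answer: -339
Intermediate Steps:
z = -1
r = 1 (r = 1² = 1)
m(X, g) = 1
m(z, √(13 + 11)/((7 - 5) + 4))*(-339) = 1*(-339) = -339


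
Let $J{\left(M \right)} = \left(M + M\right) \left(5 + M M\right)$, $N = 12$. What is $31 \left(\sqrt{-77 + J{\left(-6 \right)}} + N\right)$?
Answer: $372 + 31 i \sqrt{569} \approx 372.0 + 739.47 i$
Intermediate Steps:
$J{\left(M \right)} = 2 M \left(5 + M^{2}\right)$
$31 \left(\sqrt{-77 + J{\left(-6 \right)}} + N\right) = 31 \left(\sqrt{-77 + 2 \left(-6\right) \left(5 + \left(-6\right)^{2}\right)} + 12\right) = 31 \left(\sqrt{-77 + 2 \left(-6\right) \left(5 + 36\right)} + 12\right) = 31 \left(\sqrt{-77 + 2 \left(-6\right) 41} + 12\right) = 31 \left(\sqrt{-77 - 492} + 12\right) = 31 \left(\sqrt{-569} + 12\right) = 31 \left(i \sqrt{569} + 12\right) = 31 \left(12 + i \sqrt{569}\right) = 372 + 31 i \sqrt{569}$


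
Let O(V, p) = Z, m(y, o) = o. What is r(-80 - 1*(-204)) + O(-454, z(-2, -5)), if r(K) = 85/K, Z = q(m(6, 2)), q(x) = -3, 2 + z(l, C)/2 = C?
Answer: -287/124 ≈ -2.3145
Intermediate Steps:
z(l, C) = -4 + 2*C
Z = -3
O(V, p) = -3
r(-80 - 1*(-204)) + O(-454, z(-2, -5)) = 85/(-80 - 1*(-204)) - 3 = 85/(-80 + 204) - 3 = 85/124 - 3 = -287/124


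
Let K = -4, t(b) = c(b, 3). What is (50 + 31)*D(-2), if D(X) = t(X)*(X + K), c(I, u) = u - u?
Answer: 0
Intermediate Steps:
c(I, u) = 0
t(b) = 0
D(X) = 0 (D(X) = 0*(X - 4) = 0*(-4 + X) = 0)
(50 + 31)*D(-2) = (50 + 31)*0 = 81*0 = 0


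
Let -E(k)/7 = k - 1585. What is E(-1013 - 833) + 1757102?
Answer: 1781119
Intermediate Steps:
E(k) = 11095 - 7*k (E(k) = -7*(k - 1585) = -7*(-1585 + k) = 11095 - 7*k)
E(-1013 - 833) + 1757102 = (11095 - 7*(-1013 - 833)) + 1757102 = (11095 - 7*(-1846)) + 1757102 = (11095 + 12922) + 1757102 = 24017 + 1757102 = 1781119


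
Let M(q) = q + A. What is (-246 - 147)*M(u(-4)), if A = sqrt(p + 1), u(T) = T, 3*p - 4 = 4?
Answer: 1572 - 131*sqrt(33) ≈ 819.46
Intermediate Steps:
p = 8/3 (p = 4/3 + (1/3)*4 = 4/3 + 4/3 = 8/3 ≈ 2.6667)
A = sqrt(33)/3 (A = sqrt(8/3 + 1) = sqrt(11/3) = sqrt(33)/3 ≈ 1.9149)
M(q) = q + sqrt(33)/3
(-246 - 147)*M(u(-4)) = (-246 - 147)*(-4 + sqrt(33)/3) = -393*(-4 + sqrt(33)/3) = 1572 - 131*sqrt(33)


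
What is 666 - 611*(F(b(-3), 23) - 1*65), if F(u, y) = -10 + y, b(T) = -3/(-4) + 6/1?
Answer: 32438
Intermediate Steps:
b(T) = 27/4 (b(T) = -3*(-¼) + 6*1 = ¾ + 6 = 27/4)
666 - 611*(F(b(-3), 23) - 1*65) = 666 - 611*((-10 + 23) - 1*65) = 666 - 611*(13 - 65) = 666 - 611*(-52) = 666 + 31772 = 32438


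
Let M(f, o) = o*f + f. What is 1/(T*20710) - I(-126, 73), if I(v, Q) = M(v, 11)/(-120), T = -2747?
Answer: -716818663/56890370 ≈ -12.600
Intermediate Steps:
M(f, o) = f + f*o (M(f, o) = f*o + f = f + f*o)
I(v, Q) = -v/10 (I(v, Q) = (v*(1 + 11))/(-120) = (v*12)*(-1/120) = (12*v)*(-1/120) = -v/10)
1/(T*20710) - I(-126, 73) = 1/(-2747*20710) - (-1)*(-126)/10 = -1/2747*1/20710 - 1*63/5 = -1/56890370 - 63/5 = -716818663/56890370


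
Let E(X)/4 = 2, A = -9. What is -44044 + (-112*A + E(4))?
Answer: -43028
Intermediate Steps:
E(X) = 8 (E(X) = 4*2 = 8)
-44044 + (-112*A + E(4)) = -44044 + (-112*(-9) + 8) = -44044 + (1008 + 8) = -44044 + 1016 = -43028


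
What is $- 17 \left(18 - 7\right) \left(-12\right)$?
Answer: $2244$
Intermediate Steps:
$- 17 \left(18 - 7\right) \left(-12\right) = \left(-17\right) 11 \left(-12\right) = \left(-187\right) \left(-12\right) = 2244$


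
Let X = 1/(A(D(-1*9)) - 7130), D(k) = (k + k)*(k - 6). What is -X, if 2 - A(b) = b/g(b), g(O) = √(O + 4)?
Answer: 6028/42967359 - 5*√274/257804154 ≈ 0.00013997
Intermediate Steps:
g(O) = √(4 + O)
D(k) = 2*k*(-6 + k) (D(k) = (2*k)*(-6 + k) = 2*k*(-6 + k))
A(b) = 2 - b/√(4 + b) (A(b) = 2 - b/(√(4 + b)) = 2 - b/√(4 + b))
X = 1/(-7128 - 135*√274/137) (X = 1/((2 - 2*(-1*9)*(-6 - 1*9)/√(4 + 2*(-1*9)*(-6 - 1*9))) - 7130) = 1/((2 - 2*(-9)*(-6 - 9)/√(4 + 2*(-9)*(-6 - 9))) - 7130) = 1/((2 - 2*(-9)*(-15)/√(4 + 2*(-9)*(-15))) - 7130) = 1/((2 - 1*270/√(4 + 270)) - 7130) = 1/((2 - 1*270/√274) - 7130) = 1/((2 - 1*270*√274/274) - 7130) = 1/((2 - 135*√274/137) - 7130) = 1/(-7128 - 135*√274/137) ≈ -0.00013997)
-X = -(-6028/42967359 + 5*√274/257804154) = 6028/42967359 - 5*√274/257804154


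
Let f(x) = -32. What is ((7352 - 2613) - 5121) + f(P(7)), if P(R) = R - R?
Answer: -414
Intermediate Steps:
P(R) = 0
((7352 - 2613) - 5121) + f(P(7)) = ((7352 - 2613) - 5121) - 32 = (4739 - 5121) - 32 = -382 - 32 = -414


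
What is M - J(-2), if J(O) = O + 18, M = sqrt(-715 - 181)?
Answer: -16 + 8*I*sqrt(14) ≈ -16.0 + 29.933*I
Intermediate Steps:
M = 8*I*sqrt(14) (M = sqrt(-896) = 8*I*sqrt(14) ≈ 29.933*I)
J(O) = 18 + O
M - J(-2) = 8*I*sqrt(14) - (18 - 2) = 8*I*sqrt(14) - 1*16 = 8*I*sqrt(14) - 16 = -16 + 8*I*sqrt(14)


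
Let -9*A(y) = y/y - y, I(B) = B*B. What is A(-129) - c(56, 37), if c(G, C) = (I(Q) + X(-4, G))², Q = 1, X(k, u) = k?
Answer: -211/9 ≈ -23.444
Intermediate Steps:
I(B) = B²
A(y) = -⅑ + y/9 (A(y) = -(y/y - y)/9 = -(1 - y)/9 = -⅑ + y/9)
c(G, C) = 9 (c(G, C) = (1² - 4)² = (1 - 4)² = (-3)² = 9)
A(-129) - c(56, 37) = (-⅑ + (⅑)*(-129)) - 1*9 = (-⅑ - 43/3) - 9 = -130/9 - 9 = -211/9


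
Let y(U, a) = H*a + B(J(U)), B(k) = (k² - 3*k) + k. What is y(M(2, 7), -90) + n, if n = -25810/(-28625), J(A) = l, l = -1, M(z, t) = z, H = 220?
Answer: -113332663/5725 ≈ -19796.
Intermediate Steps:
J(A) = -1
n = 5162/5725 (n = -25810*(-1/28625) = 5162/5725 ≈ 0.90166)
B(k) = k² - 2*k
y(U, a) = 3 + 220*a (y(U, a) = 220*a - (-2 - 1) = 220*a - 1*(-3) = 220*a + 3 = 3 + 220*a)
y(M(2, 7), -90) + n = (3 + 220*(-90)) + 5162/5725 = (3 - 19800) + 5162/5725 = -19797 + 5162/5725 = -113332663/5725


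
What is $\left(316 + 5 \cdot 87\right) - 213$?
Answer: $538$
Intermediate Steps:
$\left(316 + 5 \cdot 87\right) - 213 = \left(316 + 435\right) - 213 = 751 - 213 = 538$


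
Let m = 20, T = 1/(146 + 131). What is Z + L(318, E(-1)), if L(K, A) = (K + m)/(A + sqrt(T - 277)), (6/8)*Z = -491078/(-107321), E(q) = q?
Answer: 2*(-14799996707*I + 1964312*sqrt(5313414))/(321963*(2*sqrt(5313414) + 277*I)) ≈ 4.8852 - 20.236*I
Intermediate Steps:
T = 1/277 ≈ 0.0036101
Z = 1964312/321963 (Z = 4*(-491078/(-107321))/3 = 4*(-491078*(-1/107321))/3 = (4/3)*(491078/107321) = 1964312/321963 ≈ 6.1011)
L(K, A) = (20 + K)/(A + 2*I*sqrt(5313414)/277) (L(K, A) = (K + 20)/(A + sqrt(1/277 - 277)) = (20 + K)/(A + sqrt(-76728/277)) = (20 + K)/(A + 2*I*sqrt(5313414)/277))
Z + L(318, E(-1)) = 1964312/321963 + 277*(20 + 318)/(277*(-1) + 2*I*sqrt(5313414)) = 1964312/321963 + 277*338/(-277 + 2*I*sqrt(5313414)) = 1964312/321963 + 93626/(-277 + 2*I*sqrt(5313414))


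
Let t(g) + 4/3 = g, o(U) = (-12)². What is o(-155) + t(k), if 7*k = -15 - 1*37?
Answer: 2840/21 ≈ 135.24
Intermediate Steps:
k = -52/7 (k = (-15 - 1*37)/7 = (-15 - 37)/7 = (⅐)*(-52) = -52/7 ≈ -7.4286)
o(U) = 144
t(g) = -4/3 + g
o(-155) + t(k) = 144 + (-4/3 - 52/7) = 144 - 184/21 = 2840/21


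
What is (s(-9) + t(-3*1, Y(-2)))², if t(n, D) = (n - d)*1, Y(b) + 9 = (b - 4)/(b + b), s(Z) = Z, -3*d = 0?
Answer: 144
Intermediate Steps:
d = 0 (d = -⅓*0 = 0)
Y(b) = -9 + (-4 + b)/(2*b) (Y(b) = -9 + (b - 4)/(b + b) = -9 + (-4 + b)/((2*b)) = -9 + (-4 + b)*(1/(2*b)) = -9 + (-4 + b)/(2*b))
t(n, D) = n (t(n, D) = (n - 1*0)*1 = (n + 0)*1 = n*1 = n)
(s(-9) + t(-3*1, Y(-2)))² = (-9 - 3*1)² = (-9 - 3)² = (-12)² = 144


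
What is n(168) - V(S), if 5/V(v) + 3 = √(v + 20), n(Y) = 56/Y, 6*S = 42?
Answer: -½ - 5*√3/6 ≈ -1.9434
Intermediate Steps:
S = 7 (S = (⅙)*42 = 7)
V(v) = 5/(-3 + √(20 + v)) (V(v) = 5/(-3 + √(v + 20)) = 5/(-3 + √(20 + v)))
n(168) - V(S) = 56/168 - 5/(-3 + √(20 + 7)) = 56*(1/168) - 5/(-3 + √27) = ⅓ - 5/(-3 + 3*√3)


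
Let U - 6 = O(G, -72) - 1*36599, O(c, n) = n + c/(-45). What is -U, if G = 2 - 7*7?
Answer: 1649878/45 ≈ 36664.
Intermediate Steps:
G = -47 (G = 2 - 49 = -47)
O(c, n) = n - c/45 (O(c, n) = n + c*(-1/45) = n - c/45)
U = -1649878/45 (U = 6 + ((-72 - 1/45*(-47)) - 1*36599) = 6 + ((-72 + 47/45) - 36599) = 6 + (-3193/45 - 36599) = 6 - 1650148/45 = -1649878/45 ≈ -36664.)
-U = -1*(-1649878/45) = 1649878/45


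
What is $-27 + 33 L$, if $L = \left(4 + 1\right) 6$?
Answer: $963$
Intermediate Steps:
$L = 30$ ($L = 5 \cdot 6 = 30$)
$-27 + 33 L = -27 + 33 \cdot 30 = -27 + 990 = 963$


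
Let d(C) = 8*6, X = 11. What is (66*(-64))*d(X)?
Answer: -202752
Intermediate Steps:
d(C) = 48
(66*(-64))*d(X) = (66*(-64))*48 = -4224*48 = -202752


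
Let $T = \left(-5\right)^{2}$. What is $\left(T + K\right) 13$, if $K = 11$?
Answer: $468$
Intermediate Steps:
$T = 25$
$\left(T + K\right) 13 = \left(25 + 11\right) 13 = 36 \cdot 13 = 468$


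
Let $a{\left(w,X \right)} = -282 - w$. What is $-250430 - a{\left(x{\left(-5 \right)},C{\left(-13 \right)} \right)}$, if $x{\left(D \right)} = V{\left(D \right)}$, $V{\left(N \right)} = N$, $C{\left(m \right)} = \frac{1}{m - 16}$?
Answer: $-250153$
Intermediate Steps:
$C{\left(m \right)} = \frac{1}{-16 + m}$
$x{\left(D \right)} = D$
$-250430 - a{\left(x{\left(-5 \right)},C{\left(-13 \right)} \right)} = -250430 - \left(-282 - -5\right) = -250430 - \left(-282 + 5\right) = -250430 - -277 = -250430 + 277 = -250153$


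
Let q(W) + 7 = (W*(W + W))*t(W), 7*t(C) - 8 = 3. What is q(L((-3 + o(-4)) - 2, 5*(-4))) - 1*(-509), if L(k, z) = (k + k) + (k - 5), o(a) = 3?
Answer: 6176/7 ≈ 882.29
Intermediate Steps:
t(C) = 11/7 (t(C) = 8/7 + (⅐)*3 = 8/7 + 3/7 = 11/7)
L(k, z) = -5 + 3*k (L(k, z) = 2*k + (-5 + k) = -5 + 3*k)
q(W) = -7 + 22*W²/7 (q(W) = -7 + (W*(W + W))*(11/7) = -7 + (W*(2*W))*(11/7) = -7 + (2*W²)*(11/7) = -7 + 22*W²/7)
q(L((-3 + o(-4)) - 2, 5*(-4))) - 1*(-509) = (-7 + 22*(-5 + 3*((-3 + 3) - 2))²/7) - 1*(-509) = (-7 + 22*(-5 + 3*(0 - 2))²/7) + 509 = (-7 + 22*(-5 + 3*(-2))²/7) + 509 = (-7 + 22*(-5 - 6)²/7) + 509 = (-7 + (22/7)*(-11)²) + 509 = (-7 + (22/7)*121) + 509 = (-7 + 2662/7) + 509 = 2613/7 + 509 = 6176/7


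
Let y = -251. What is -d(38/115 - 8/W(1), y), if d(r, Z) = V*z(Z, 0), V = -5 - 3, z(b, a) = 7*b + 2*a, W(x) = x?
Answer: -14056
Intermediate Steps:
z(b, a) = 2*a + 7*b
V = -8
d(r, Z) = -56*Z (d(r, Z) = -8*(2*0 + 7*Z) = -8*(0 + 7*Z) = -56*Z)
-d(38/115 - 8/W(1), y) = -(-56)*(-251) = -1*14056 = -14056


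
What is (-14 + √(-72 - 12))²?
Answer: 112 - 56*I*√21 ≈ 112.0 - 256.62*I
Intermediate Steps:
(-14 + √(-72 - 12))² = (-14 + √(-84))² = (-14 + 2*I*√21)²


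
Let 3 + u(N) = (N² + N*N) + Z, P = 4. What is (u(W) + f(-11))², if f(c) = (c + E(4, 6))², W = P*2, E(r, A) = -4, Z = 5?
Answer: 126025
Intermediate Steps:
W = 8 (W = 4*2 = 8)
f(c) = (-4 + c)² (f(c) = (c - 4)² = (-4 + c)²)
u(N) = 2 + 2*N² (u(N) = -3 + ((N² + N*N) + 5) = -3 + ((N² + N²) + 5) = -3 + (2*N² + 5) = -3 + (5 + 2*N²) = 2 + 2*N²)
(u(W) + f(-11))² = ((2 + 2*8²) + (-4 - 11)²)² = ((2 + 2*64) + (-15)²)² = ((2 + 128) + 225)² = (130 + 225)² = 355² = 126025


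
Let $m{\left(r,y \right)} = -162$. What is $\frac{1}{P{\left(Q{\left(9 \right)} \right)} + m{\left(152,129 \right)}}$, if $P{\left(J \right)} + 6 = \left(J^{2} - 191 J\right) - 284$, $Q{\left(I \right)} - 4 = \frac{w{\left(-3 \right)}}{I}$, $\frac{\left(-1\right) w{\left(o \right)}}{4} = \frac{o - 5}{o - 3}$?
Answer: $- \frac{729}{795488} \approx -0.00091642$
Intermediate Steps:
$w{\left(o \right)} = - \frac{4 \left(-5 + o\right)}{-3 + o}$ ($w{\left(o \right)} = - 4 \frac{o - 5}{o - 3} = - 4 \frac{-5 + o}{-3 + o} = - \frac{4 \left(-5 + o\right)}{-3 + o}$)
$Q{\left(I \right)} = 4 - \frac{16}{3 I}$ ($Q{\left(I \right)} = 4 + \frac{4 \frac{1}{-3 - 3} \left(5 - -3\right)}{I} = 4 + \frac{4 \frac{1}{-6} \left(5 + 3\right)}{I} = 4 + \frac{4 \left(- \frac{1}{6}\right) 8}{I} = 4 - \frac{16}{3 I}$)
$P{\left(J \right)} = -290 + J^{2} - 191 J$ ($P{\left(J \right)} = -6 - \left(284 - J^{2} + 191 J\right) = -290 + J^{2} - 191 J$)
$\frac{1}{P{\left(Q{\left(9 \right)} \right)} + m{\left(152,129 \right)}} = \frac{1}{\left(-290 + \left(4 - \frac{16}{3 \cdot 9}\right)^{2} - 191 \left(4 - \frac{16}{3 \cdot 9}\right)\right) - 162} = \frac{1}{\left(-290 + \left(4 - \frac{16}{27}\right)^{2} - 191 \left(4 - \frac{16}{27}\right)\right) - 162} = \frac{1}{\left(-290 + \left(\frac{92}{27}\right)^{2} - \frac{17572}{27}\right) - 162} = \frac{1}{\left(-290 + \frac{8464}{729} - \frac{17572}{27}\right) - 162} = \frac{1}{- \frac{677390}{729} - 162} = \frac{1}{- \frac{795488}{729}} = - \frac{729}{795488}$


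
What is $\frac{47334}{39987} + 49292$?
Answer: $\frac{657028846}{13329} \approx 49293.0$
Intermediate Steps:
$\frac{47334}{39987} + 49292 = 47334 \cdot \frac{1}{39987} + 49292 = \frac{15778}{13329} + 49292 = \frac{657028846}{13329}$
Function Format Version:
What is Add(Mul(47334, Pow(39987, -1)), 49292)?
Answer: Rational(657028846, 13329) ≈ 49293.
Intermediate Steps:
Add(Mul(47334, Pow(39987, -1)), 49292) = Add(Mul(47334, Rational(1, 39987)), 49292) = Add(Rational(15778, 13329), 49292) = Rational(657028846, 13329)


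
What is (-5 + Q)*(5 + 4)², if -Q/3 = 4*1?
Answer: -1377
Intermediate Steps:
Q = -12 ≈ -12.000
(-5 + Q)*(5 + 4)² = (-5 - 12)*(5 + 4)² = -17*9² = -17*81 = -1377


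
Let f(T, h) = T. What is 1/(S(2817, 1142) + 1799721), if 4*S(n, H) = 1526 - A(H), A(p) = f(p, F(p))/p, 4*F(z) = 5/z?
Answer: 4/7200409 ≈ 5.5552e-7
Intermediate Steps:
F(z) = 5/(4*z) (F(z) = (5/z)/4 = 5/(4*z))
A(p) = 1 (A(p) = p/p = 1)
S(n, H) = 1525/4 (S(n, H) = (1526 - 1*1)/4 = (1526 - 1)/4 = (1/4)*1525 = 1525/4)
1/(S(2817, 1142) + 1799721) = 1/(1525/4 + 1799721) = 1/(7200409/4) = 4/7200409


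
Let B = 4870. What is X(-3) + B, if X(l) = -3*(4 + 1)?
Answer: 4855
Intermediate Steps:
X(l) = -15 (X(l) = -3*5 = -15)
X(-3) + B = -15 + 4870 = 4855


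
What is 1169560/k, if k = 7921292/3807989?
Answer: 1113417903710/1980323 ≈ 5.6224e+5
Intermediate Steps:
k = 7921292/3807989 (k = 7921292*(1/3807989) = 7921292/3807989 ≈ 2.0802)
1169560/k = 1169560/(7921292/3807989) = 1169560*(3807989/7921292) = 1113417903710/1980323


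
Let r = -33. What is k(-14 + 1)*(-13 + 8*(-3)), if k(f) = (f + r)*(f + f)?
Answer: -44252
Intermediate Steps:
k(f) = 2*f*(-33 + f) (k(f) = (f - 33)*(f + f) = (-33 + f)*(2*f) = 2*f*(-33 + f))
k(-14 + 1)*(-13 + 8*(-3)) = (2*(-14 + 1)*(-33 + (-14 + 1)))*(-13 + 8*(-3)) = (2*(-13)*(-33 - 13))*(-13 - 24) = (2*(-13)*(-46))*(-37) = 1196*(-37) = -44252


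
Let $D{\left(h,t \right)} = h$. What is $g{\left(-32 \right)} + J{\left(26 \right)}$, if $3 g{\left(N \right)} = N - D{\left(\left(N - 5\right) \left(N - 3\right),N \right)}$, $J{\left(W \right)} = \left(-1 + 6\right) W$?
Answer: $- \frac{937}{3} \approx -312.33$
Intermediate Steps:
$J{\left(W \right)} = 5 W$
$g{\left(N \right)} = \frac{N}{3} - \frac{\left(-5 + N\right) \left(-3 + N\right)}{3}$ ($g{\left(N \right)} = \frac{N - \left(N - 5\right) \left(N - 3\right)}{3} = \frac{N - \left(-5 + N\right) \left(-3 + N\right)}{3} = \frac{N}{3} - \frac{\left(-5 + N\right) \left(-3 + N\right)}{3}$)
$g{\left(-32 \right)} + J{\left(26 \right)} = \left(-5 + 3 \left(-32\right) - \frac{\left(-32\right)^{2}}{3}\right) + 5 \cdot 26 = \left(-5 - 96 - \frac{1024}{3}\right) + 130 = - \frac{1327}{3} + 130 = - \frac{937}{3}$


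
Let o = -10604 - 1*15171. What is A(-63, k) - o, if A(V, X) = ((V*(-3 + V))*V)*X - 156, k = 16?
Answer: -4165645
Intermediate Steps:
A(V, X) = -156 + X*V**2*(-3 + V) (A(V, X) = (V**2*(-3 + V))*X - 156 = X*V**2*(-3 + V) - 156 = -156 + X*V**2*(-3 + V))
o = -25775 (o = -10604 - 15171 = -25775)
A(-63, k) - o = (-156 + 16*(-63)**3 - 3*16*(-63)**2) - 1*(-25775) = (-156 + 16*(-250047) - 3*16*3969) + 25775 = (-156 - 4000752 - 190512) + 25775 = -4191420 + 25775 = -4165645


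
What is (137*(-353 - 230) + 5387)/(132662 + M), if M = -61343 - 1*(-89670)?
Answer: -24828/53663 ≈ -0.46267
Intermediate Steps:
M = 28327 (M = -61343 + 89670 = 28327)
(137*(-353 - 230) + 5387)/(132662 + M) = (137*(-353 - 230) + 5387)/(132662 + 28327) = (137*(-583) + 5387)/160989 = (-79871 + 5387)*(1/160989) = -74484*1/160989 = -24828/53663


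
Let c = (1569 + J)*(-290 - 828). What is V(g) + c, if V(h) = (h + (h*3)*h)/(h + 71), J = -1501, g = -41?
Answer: -1137859/15 ≈ -75857.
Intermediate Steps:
c = -76024 (c = (1569 - 1501)*(-290 - 828) = 68*(-1118) = -76024)
V(h) = (h + 3*h**2)/(71 + h) (V(h) = (h + (3*h)*h)/(71 + h) = (h + 3*h**2)/(71 + h))
V(g) + c = -41*(1 + 3*(-41))/(71 - 41) - 76024 = -41*(1 - 123)/30 - 76024 = -41*1/30*(-122) - 76024 = 2501/15 - 76024 = -1137859/15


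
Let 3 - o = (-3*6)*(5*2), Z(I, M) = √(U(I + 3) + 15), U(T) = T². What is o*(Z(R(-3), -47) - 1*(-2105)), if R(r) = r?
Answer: 385215 + 183*√15 ≈ 3.8592e+5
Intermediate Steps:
Z(I, M) = √(15 + (3 + I)²) (Z(I, M) = √((I + 3)² + 15) = √((3 + I)² + 15) = √(15 + (3 + I)²))
o = 183 (o = 3 - (-3*6)*5*2 = 3 - (-18)*10 = 3 - 1*(-180) = 3 + 180 = 183)
o*(Z(R(-3), -47) - 1*(-2105)) = 183*(√(15 + (3 - 3)²) - 1*(-2105)) = 183*(√(15 + 0²) + 2105) = 183*(√(15 + 0) + 2105) = 183*(√15 + 2105) = 183*(2105 + √15) = 385215 + 183*√15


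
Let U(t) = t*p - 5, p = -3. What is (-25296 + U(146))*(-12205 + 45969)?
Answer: -869051596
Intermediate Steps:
U(t) = -5 - 3*t (U(t) = t*(-3) - 5 = -3*t - 5 = -5 - 3*t)
(-25296 + U(146))*(-12205 + 45969) = (-25296 + (-5 - 3*146))*(-12205 + 45969) = (-25296 + (-5 - 438))*33764 = (-25296 - 443)*33764 = -25739*33764 = -869051596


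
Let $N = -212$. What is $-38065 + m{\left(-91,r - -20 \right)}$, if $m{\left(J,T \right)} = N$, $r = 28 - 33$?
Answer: $-38277$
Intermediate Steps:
$r = -5$
$m{\left(J,T \right)} = -212$
$-38065 + m{\left(-91,r - -20 \right)} = -38065 - 212 = -38277$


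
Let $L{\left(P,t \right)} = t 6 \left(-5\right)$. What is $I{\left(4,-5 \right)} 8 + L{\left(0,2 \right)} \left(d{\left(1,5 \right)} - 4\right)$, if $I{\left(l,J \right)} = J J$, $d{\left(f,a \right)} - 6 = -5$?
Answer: $380$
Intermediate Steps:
$L{\left(P,t \right)} = - 30 t$ ($L{\left(P,t \right)} = 6 t \left(-5\right) = - 30 t$)
$d{\left(f,a \right)} = 1$ ($d{\left(f,a \right)} = 6 - 5 = 1$)
$I{\left(l,J \right)} = J^{2}$
$I{\left(4,-5 \right)} 8 + L{\left(0,2 \right)} \left(d{\left(1,5 \right)} - 4\right) = \left(-5\right)^{2} \cdot 8 + \left(-30\right) 2 \left(1 - 4\right) = 25 \cdot 8 - -180 = 200 + 180 = 380$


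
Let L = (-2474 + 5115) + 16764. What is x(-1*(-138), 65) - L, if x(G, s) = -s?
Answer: -19470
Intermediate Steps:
L = 19405 (L = 2641 + 16764 = 19405)
x(-1*(-138), 65) - L = -1*65 - 1*19405 = -65 - 19405 = -19470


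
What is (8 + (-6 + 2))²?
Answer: 16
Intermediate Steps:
(8 + (-6 + 2))² = (8 - 4)² = 4² = 16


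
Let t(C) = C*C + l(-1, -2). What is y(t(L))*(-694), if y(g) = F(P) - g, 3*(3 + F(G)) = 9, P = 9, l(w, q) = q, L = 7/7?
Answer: -694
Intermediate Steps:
L = 1 (L = 7*(⅐) = 1)
t(C) = -2 + C² (t(C) = C*C - 2 = C² - 2 = -2 + C²)
F(G) = 0 (F(G) = -3 + (⅓)*9 = -3 + 3 = 0)
y(g) = -g (y(g) = 0 - g = -g)
y(t(L))*(-694) = -(-2 + 1²)*(-694) = -(-2 + 1)*(-694) = -1*(-1)*(-694) = 1*(-694) = -694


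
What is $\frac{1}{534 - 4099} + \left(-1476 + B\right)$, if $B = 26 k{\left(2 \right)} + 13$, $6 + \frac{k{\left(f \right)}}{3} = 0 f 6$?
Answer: $- \frac{6884016}{3565} \approx -1931.0$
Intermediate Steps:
$k{\left(f \right)} = -18$ ($k{\left(f \right)} = -18 + 3 \cdot 0 f 6 = -18 + 3 \cdot 0 \cdot 6 = -18 + 3 \cdot 0 = -18 + 0 = -18$)
$B = -455$ ($B = 26 \left(-18\right) + 13 = -468 + 13 = -455$)
$\frac{1}{534 - 4099} + \left(-1476 + B\right) = \frac{1}{534 - 4099} - 1931 = \frac{1}{-3565} - 1931 = - \frac{1}{3565} - 1931 = - \frac{6884016}{3565}$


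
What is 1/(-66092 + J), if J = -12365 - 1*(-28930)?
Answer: -1/49527 ≈ -2.0191e-5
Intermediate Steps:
J = 16565 (J = -12365 + 28930 = 16565)
1/(-66092 + J) = 1/(-66092 + 16565) = 1/(-49527) = -1/49527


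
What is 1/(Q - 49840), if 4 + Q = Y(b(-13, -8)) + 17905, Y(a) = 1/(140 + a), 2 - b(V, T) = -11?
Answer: -153/4886666 ≈ -3.1310e-5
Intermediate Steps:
b(V, T) = 13 (b(V, T) = 2 - 1*(-11) = 2 + 11 = 13)
Q = 2738854/153 (Q = -4 + (1/(140 + 13) + 17905) = -4 + (1/153 + 17905) = -4 + 2739466/153 = 2738854/153 ≈ 17901.)
1/(Q - 49840) = 1/(2738854/153 - 49840) = 1/(-4886666/153) = -153/4886666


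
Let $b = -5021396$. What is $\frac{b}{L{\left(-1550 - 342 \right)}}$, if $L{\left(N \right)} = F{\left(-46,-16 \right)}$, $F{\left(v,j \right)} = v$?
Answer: $\frac{2510698}{23} \approx 1.0916 \cdot 10^{5}$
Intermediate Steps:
$L{\left(N \right)} = -46$
$\frac{b}{L{\left(-1550 - 342 \right)}} = - \frac{5021396}{-46} = \left(-5021396\right) \left(- \frac{1}{46}\right) = \frac{2510698}{23}$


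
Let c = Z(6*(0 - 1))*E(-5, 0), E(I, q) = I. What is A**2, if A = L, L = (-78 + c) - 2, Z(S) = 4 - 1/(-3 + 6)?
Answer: 87025/9 ≈ 9669.4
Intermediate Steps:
Z(S) = 11/3 (Z(S) = 4 - 1/3 = 11/3)
c = -55/3 (c = (11/3)*(-5) = -55/3 ≈ -18.333)
L = -295/3 (L = (-78 - 55/3) - 2 = -289/3 - 2 = -295/3 ≈ -98.333)
A = -295/3 ≈ -98.333
A**2 = (-295/3)**2 = 87025/9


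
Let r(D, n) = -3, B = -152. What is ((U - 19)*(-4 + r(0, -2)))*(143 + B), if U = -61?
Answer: -5040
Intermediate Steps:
((U - 19)*(-4 + r(0, -2)))*(143 + B) = ((-61 - 19)*(-4 - 3))*(143 - 152) = -80*(-7)*(-9) = 560*(-9) = -5040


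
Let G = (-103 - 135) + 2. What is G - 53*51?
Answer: -2939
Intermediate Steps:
G = -236 (G = -238 + 2 = -236)
G - 53*51 = -236 - 53*51 = -236 - 2703 = -2939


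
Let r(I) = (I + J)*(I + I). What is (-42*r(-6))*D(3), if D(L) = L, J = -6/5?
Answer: -54432/5 ≈ -10886.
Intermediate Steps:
J = -6/5 ≈ -1.2000
r(I) = 2*I*(-6/5 + I) (r(I) = (I - 6/5)*(I + I) = (-6/5 + I)*(2*I) = 2*I*(-6/5 + I))
(-42*r(-6))*D(3) = -84*(-6)*(-6 + 5*(-6))/5*3 = -84*(-6)*(-6 - 30)/5*3 = -84*(-6)*(-36)/5*3 = -42*432/5*3 = -18144/5*3 = -54432/5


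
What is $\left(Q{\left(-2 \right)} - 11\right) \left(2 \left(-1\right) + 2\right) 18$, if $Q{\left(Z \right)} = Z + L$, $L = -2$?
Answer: $0$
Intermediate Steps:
$Q{\left(Z \right)} = -2 + Z$ ($Q{\left(Z \right)} = Z - 2 = -2 + Z$)
$\left(Q{\left(-2 \right)} - 11\right) \left(2 \left(-1\right) + 2\right) 18 = \left(\left(-2 - 2\right) - 11\right) \left(2 \left(-1\right) + 2\right) 18 = \left(-4 - 11\right) \left(-2 + 2\right) 18 = \left(-15\right) 0 \cdot 18 = 0 \cdot 18 = 0$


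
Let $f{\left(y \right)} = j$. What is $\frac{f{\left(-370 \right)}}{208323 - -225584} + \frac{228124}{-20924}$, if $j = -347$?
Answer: $- \frac{24747965274}{2269767517} \approx -10.903$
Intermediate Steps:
$f{\left(y \right)} = -347$
$\frac{f{\left(-370 \right)}}{208323 - -225584} + \frac{228124}{-20924} = - \frac{347}{208323 - -225584} + \frac{228124}{-20924} = - \frac{347}{208323 + 225584} + 228124 \left(- \frac{1}{20924}\right) = - \frac{347}{433907} - \frac{57031}{5231} = - \frac{24747965274}{2269767517}$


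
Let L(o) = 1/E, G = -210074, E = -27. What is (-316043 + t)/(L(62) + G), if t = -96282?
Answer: 11132775/5671999 ≈ 1.9628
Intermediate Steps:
L(o) = -1/27 (L(o) = 1/(-27) = -1/27)
(-316043 + t)/(L(62) + G) = (-316043 - 96282)/(-1/27 - 210074) = -412325/(-5671999/27) = -412325*(-27/5671999) = 11132775/5671999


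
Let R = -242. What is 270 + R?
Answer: 28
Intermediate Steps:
270 + R = 270 - 242 = 28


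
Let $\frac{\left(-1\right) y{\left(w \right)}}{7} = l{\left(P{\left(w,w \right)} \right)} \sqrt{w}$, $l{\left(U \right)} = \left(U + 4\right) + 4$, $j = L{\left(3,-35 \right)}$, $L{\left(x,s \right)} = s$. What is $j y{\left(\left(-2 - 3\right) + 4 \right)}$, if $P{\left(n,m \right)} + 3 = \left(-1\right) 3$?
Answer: $490 i \approx 490.0 i$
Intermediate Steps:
$P{\left(n,m \right)} = -6$ ($P{\left(n,m \right)} = -3 - 3 = -6$)
$j = -35$
$l{\left(U \right)} = 8 + U$ ($l{\left(U \right)} = \left(4 + U\right) + 4 = 8 + U$)
$y{\left(w \right)} = - 14 \sqrt{w}$ ($y{\left(w \right)} = - 7 \left(8 - 6\right) \sqrt{w} = - 7 \cdot 2 \sqrt{w} = - 14 \sqrt{w}$)
$j y{\left(\left(-2 - 3\right) + 4 \right)} = - 35 \left(- 14 \sqrt{\left(-2 - 3\right) + 4}\right) = - 35 \left(- 14 \sqrt{-5 + 4}\right) = - 35 \left(- 14 \sqrt{-1}\right) = - 35 \left(- 14 i\right) = 490 i$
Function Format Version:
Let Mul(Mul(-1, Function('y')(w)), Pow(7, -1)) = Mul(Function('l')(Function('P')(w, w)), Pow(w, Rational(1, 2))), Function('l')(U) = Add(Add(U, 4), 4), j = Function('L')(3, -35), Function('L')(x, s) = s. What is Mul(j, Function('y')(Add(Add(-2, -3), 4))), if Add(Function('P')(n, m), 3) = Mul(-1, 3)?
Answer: Mul(490, I) ≈ Mul(490.00, I)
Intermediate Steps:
Function('P')(n, m) = -6 (Function('P')(n, m) = Add(-3, Mul(-1, 3)) = Add(-3, -3) = -6)
j = -35
Function('l')(U) = Add(8, U) (Function('l')(U) = Add(Add(4, U), 4) = Add(8, U))
Function('y')(w) = Mul(-14, Pow(w, Rational(1, 2))) (Function('y')(w) = Mul(-7, Mul(Add(8, -6), Pow(w, Rational(1, 2)))) = Mul(-7, Mul(2, Pow(w, Rational(1, 2)))) = Mul(-14, Pow(w, Rational(1, 2))))
Mul(j, Function('y')(Add(Add(-2, -3), 4))) = Mul(-35, Mul(-14, Pow(Add(Add(-2, -3), 4), Rational(1, 2)))) = Mul(-35, Mul(-14, Pow(Add(-5, 4), Rational(1, 2)))) = Mul(-35, Mul(-14, Pow(-1, Rational(1, 2)))) = Mul(-35, Mul(-14, I)) = Mul(490, I)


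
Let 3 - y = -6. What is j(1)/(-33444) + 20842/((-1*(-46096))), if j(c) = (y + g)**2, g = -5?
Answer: 87037789/192704328 ≈ 0.45166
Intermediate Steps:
y = 9 (y = 3 - 1*(-6) = 3 + 6 = 9)
j(c) = 16 (j(c) = (9 - 5)**2 = 4**2 = 16)
j(1)/(-33444) + 20842/((-1*(-46096))) = 16/(-33444) + 20842/((-1*(-46096))) = 16*(-1/33444) + 20842/46096 = -4/8361 + 20842*(1/46096) = -4/8361 + 10421/23048 = 87037789/192704328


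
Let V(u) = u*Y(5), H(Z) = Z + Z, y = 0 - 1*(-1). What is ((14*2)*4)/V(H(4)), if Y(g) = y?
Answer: 14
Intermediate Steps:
y = 1 (y = 0 + 1 = 1)
Y(g) = 1
H(Z) = 2*Z
V(u) = u (V(u) = u*1 = u)
((14*2)*4)/V(H(4)) = ((14*2)*4)/((2*4)) = (28*4)/8 = 112*(⅛) = 14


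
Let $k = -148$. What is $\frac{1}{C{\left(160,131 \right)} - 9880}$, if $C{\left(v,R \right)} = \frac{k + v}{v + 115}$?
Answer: $- \frac{275}{2716988} \approx -0.00010121$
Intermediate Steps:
$C{\left(v,R \right)} = \frac{-148 + v}{115 + v}$ ($C{\left(v,R \right)} = \frac{-148 + v}{v + 115} = \frac{-148 + v}{115 + v}$)
$\frac{1}{C{\left(160,131 \right)} - 9880} = \frac{1}{\frac{-148 + 160}{115 + 160} - 9880} = \frac{1}{\frac{1}{275} \cdot 12 - 9880} = \frac{1}{\frac{12}{275} - 9880} = \frac{1}{- \frac{2716988}{275}} = - \frac{275}{2716988}$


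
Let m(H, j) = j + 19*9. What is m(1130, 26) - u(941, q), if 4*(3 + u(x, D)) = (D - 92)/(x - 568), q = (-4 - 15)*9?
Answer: 298663/1492 ≈ 200.18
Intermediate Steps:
q = -171 (q = -19*9 = -171)
m(H, j) = 171 + j (m(H, j) = j + 171 = 171 + j)
u(x, D) = -3 + (-92 + D)/(4*(-568 + x)) (u(x, D) = -3 + ((D - 92)/(x - 568))/4 = -3 + ((-92 + D)/(-568 + x))/4 = -3 + (-92 + D)/(4*(-568 + x)))
m(1130, 26) - u(941, q) = (171 + 26) - (6724 - 171 - 12*941)/(4*(-568 + 941)) = 197 - (6724 - 171 - 11292)/(4*373) = 197 - (-4739)/(4*373) = 197 - 1*(-4739/1492) = 197 + 4739/1492 = 298663/1492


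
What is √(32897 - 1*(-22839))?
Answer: 2*√13934 ≈ 236.08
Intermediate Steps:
√(32897 - 1*(-22839)) = √(32897 + 22839) = √55736 = 2*√13934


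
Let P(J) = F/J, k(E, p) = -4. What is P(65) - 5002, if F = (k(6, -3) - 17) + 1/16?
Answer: -1040483/208 ≈ -5002.3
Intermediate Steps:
F = -335/16 (F = (-4 - 17) + 1/16 = -21 + 1/16 = -335/16 ≈ -20.938)
P(J) = -335/(16*J)
P(65) - 5002 = -335/16/65 - 5002 = -335/16*1/65 - 5002 = -67/208 - 5002 = -1040483/208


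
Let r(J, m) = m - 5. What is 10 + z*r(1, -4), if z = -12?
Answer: 118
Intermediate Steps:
r(J, m) = -5 + m
10 + z*r(1, -4) = 10 - 12*(-5 - 4) = 10 - 12*(-9) = 10 + 108 = 118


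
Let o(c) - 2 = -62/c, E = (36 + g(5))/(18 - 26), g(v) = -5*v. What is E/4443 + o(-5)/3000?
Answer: 99757/22215000 ≈ 0.0044905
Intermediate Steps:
E = -11/8 (E = (36 - 5*5)/(18 - 26) = (36 - 25)/(-8) = 11*(-1/8) = -11/8 ≈ -1.3750)
o(c) = 2 - 62/c
E/4443 + o(-5)/3000 = -11/8/4443 + (2 - 62/(-5))/3000 = -11/8*1/4443 + (2 - 62*(-1/5))*(1/3000) = -11/35544 + (2 + 62/5)*(1/3000) = -11/35544 + (72/5)*(1/3000) = -11/35544 + 3/625 = 99757/22215000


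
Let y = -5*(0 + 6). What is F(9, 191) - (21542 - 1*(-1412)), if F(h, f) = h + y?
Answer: -22975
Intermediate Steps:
y = -30 (y = -5*6 = -30)
F(h, f) = -30 + h (F(h, f) = h - 30 = -30 + h)
F(9, 191) - (21542 - 1*(-1412)) = (-30 + 9) - (21542 - 1*(-1412)) = -21 - (21542 + 1412) = -21 - 1*22954 = -21 - 22954 = -22975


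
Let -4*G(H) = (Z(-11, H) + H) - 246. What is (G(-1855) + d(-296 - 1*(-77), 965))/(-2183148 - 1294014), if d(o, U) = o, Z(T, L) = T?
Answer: -103/1159054 ≈ -8.8866e-5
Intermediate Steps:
G(H) = 257/4 - H/4 (G(H) = -((-11 + H) - 246)/4 = -(-257 + H)/4 = 257/4 - H/4)
(G(-1855) + d(-296 - 1*(-77), 965))/(-2183148 - 1294014) = ((257/4 - ¼*(-1855)) + (-296 - 1*(-77)))/(-2183148 - 1294014) = ((257/4 + 1855/4) + (-296 + 77))/(-3477162) = (528 - 219)*(-1/3477162) = 309*(-1/3477162) = -103/1159054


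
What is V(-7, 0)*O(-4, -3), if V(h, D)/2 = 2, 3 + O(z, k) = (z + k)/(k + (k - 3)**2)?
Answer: -424/33 ≈ -12.848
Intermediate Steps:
O(z, k) = -3 + (k + z)/(k + (-3 + k)**2) (O(z, k) = -3 + (z + k)/(k + (k - 3)**2) = -3 + (k + z)/(k + (-3 + k)**2))
V(h, D) = 4 (V(h, D) = 2*2 = 4)
V(-7, 0)*O(-4, -3) = 4*((-4 - 3*(-3 - 3)**2 - 2*(-3))/(-3 + (-3 - 3)**2)) = 4*((-4 - 3*(-6)**2 + 6)/(-3 + (-6)**2)) = 4*((-4 - 3*36 + 6)/(-3 + 36)) = 4*((-4 - 108 + 6)/33) = 4*((1/33)*(-106)) = 4*(-106/33) = -424/33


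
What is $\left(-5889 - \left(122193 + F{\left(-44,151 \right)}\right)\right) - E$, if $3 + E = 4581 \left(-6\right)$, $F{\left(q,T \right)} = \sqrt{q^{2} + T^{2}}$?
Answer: $-100593 - \sqrt{24737} \approx -1.0075 \cdot 10^{5}$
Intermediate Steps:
$F{\left(q,T \right)} = \sqrt{T^{2} + q^{2}}$
$E = -27489$ ($E = -3 + 4581 \left(-6\right) = -3 - 27486 = -27489$)
$\left(-5889 - \left(122193 + F{\left(-44,151 \right)}\right)\right) - E = \left(-5889 - \left(122193 + \sqrt{151^{2} + \left(-44\right)^{2}}\right)\right) - -27489 = \left(-5889 - \left(122193 + \sqrt{22801 + 1936}\right)\right) + 27489 = \left(-5889 - \left(122193 + \sqrt{24737}\right)\right) + 27489 = \left(-128082 - \sqrt{24737}\right) + 27489 = -100593 - \sqrt{24737}$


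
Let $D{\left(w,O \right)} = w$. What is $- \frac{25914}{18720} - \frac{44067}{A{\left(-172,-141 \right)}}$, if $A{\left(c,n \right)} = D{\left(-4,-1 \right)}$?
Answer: $\frac{34367941}{3120} \approx 11015.0$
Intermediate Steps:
$A{\left(c,n \right)} = -4$
$- \frac{25914}{18720} - \frac{44067}{A{\left(-172,-141 \right)}} = - \frac{25914}{18720} - \frac{44067}{-4} = \left(-25914\right) \frac{1}{18720} - - \frac{44067}{4} = - \frac{4319}{3120} + \frac{44067}{4} = \frac{34367941}{3120}$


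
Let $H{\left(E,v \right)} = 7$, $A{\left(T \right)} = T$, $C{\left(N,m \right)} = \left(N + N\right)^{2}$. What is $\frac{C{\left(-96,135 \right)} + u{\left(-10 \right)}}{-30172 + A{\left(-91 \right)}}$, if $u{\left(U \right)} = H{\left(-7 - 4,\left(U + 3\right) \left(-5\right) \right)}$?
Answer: $- \frac{36871}{30263} \approx -1.2184$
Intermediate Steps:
$C{\left(N,m \right)} = 4 N^{2}$ ($C{\left(N,m \right)} = \left(2 N\right)^{2} = 4 N^{2}$)
$u{\left(U \right)} = 7$
$\frac{C{\left(-96,135 \right)} + u{\left(-10 \right)}}{-30172 + A{\left(-91 \right)}} = \frac{4 \left(-96\right)^{2} + 7}{-30172 - 91} = \frac{4 \cdot 9216 + 7}{-30263} = \left(36864 + 7\right) \left(- \frac{1}{30263}\right) = 36871 \left(- \frac{1}{30263}\right) = - \frac{36871}{30263}$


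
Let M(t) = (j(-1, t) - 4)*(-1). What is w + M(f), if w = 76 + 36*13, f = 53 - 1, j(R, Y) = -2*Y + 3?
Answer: 649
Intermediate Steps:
j(R, Y) = 3 - 2*Y
f = 52
w = 544 (w = 76 + 468 = 544)
M(t) = 1 + 2*t (M(t) = ((3 - 2*t) - 4)*(-1) = (-1 - 2*t)*(-1) = 1 + 2*t)
w + M(f) = 544 + (1 + 2*52) = 544 + (1 + 104) = 544 + 105 = 649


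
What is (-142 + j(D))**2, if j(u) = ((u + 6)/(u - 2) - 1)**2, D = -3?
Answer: 12152196/625 ≈ 19444.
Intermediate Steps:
j(u) = (-1 + (6 + u)/(-2 + u))**2 (j(u) = ((6 + u)/(-2 + u) - 1)**2 = (-1 + (6 + u)/(-2 + u))**2)
(-142 + j(D))**2 = (-142 + 64/(-2 - 3)**2)**2 = (-142 + 64/(-5)**2)**2 = (-142 + 64*(1/25))**2 = (-142 + 64/25)**2 = (-3486/25)**2 = 12152196/625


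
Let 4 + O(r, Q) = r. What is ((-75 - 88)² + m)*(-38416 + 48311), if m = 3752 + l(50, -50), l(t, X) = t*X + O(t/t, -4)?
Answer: 275259110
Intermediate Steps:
O(r, Q) = -4 + r
l(t, X) = -3 + X*t (l(t, X) = t*X + (-4 + t/t) = X*t + (-4 + 1) = X*t - 3 = -3 + X*t)
m = 1249 (m = 3752 + (-3 - 50*50) = 3752 + (-3 - 2500) = 3752 - 2503 = 1249)
((-75 - 88)² + m)*(-38416 + 48311) = ((-75 - 88)² + 1249)*(-38416 + 48311) = ((-163)² + 1249)*9895 = (26569 + 1249)*9895 = 27818*9895 = 275259110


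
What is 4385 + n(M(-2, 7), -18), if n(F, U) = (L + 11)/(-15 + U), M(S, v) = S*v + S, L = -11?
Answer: 4385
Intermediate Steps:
M(S, v) = S + S*v
n(F, U) = 0 (n(F, U) = (-11 + 11)/(-15 + U) = 0/(-15 + U) = 0)
4385 + n(M(-2, 7), -18) = 4385 + 0 = 4385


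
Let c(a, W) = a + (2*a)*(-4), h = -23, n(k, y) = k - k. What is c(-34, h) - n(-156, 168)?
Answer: 238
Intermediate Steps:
n(k, y) = 0
c(a, W) = -7*a (c(a, W) = a - 8*a = -7*a)
c(-34, h) - n(-156, 168) = -7*(-34) - 1*0 = 238 + 0 = 238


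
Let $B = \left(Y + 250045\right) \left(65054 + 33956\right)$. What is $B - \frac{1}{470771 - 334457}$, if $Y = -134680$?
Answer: $\frac{1557017855036099}{136314} \approx 1.1422 \cdot 10^{10}$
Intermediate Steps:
$B = 11422288650$ ($B = \left(-134680 + 250045\right) \left(65054 + 33956\right) = 115365 \cdot 99010 = 11422288650$)
$B - \frac{1}{470771 - 334457} = 11422288650 - \frac{1}{470771 - 334457} = 11422288650 - \frac{1}{136314} = \frac{1557017855036099}{136314}$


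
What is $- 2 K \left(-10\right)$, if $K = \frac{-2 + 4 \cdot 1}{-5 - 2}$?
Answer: $- \frac{40}{7} \approx -5.7143$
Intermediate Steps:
$K = - \frac{2}{7}$ ($K = \frac{-2 + 4}{-7} = 2 \left(- \frac{1}{7}\right) = - \frac{2}{7} \approx -0.28571$)
$- 2 K \left(-10\right) = \left(-2\right) \left(- \frac{2}{7}\right) \left(-10\right) = \frac{4}{7} \left(-10\right) = - \frac{40}{7}$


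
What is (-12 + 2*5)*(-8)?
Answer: 16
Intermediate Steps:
(-12 + 2*5)*(-8) = (-12 + 10)*(-8) = -2*(-8) = 16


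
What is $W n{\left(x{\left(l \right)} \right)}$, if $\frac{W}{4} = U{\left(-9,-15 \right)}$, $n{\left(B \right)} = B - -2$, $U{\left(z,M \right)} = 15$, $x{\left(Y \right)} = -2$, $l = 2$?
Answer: $0$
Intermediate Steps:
$n{\left(B \right)} = 2 + B$ ($n{\left(B \right)} = B + 2 = 2 + B$)
$W = 60$ ($W = 4 \cdot 15 = 60$)
$W n{\left(x{\left(l \right)} \right)} = 60 \left(2 - 2\right) = 60 \cdot 0 = 0$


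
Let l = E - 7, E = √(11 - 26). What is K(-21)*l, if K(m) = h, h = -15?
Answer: 105 - 15*I*√15 ≈ 105.0 - 58.095*I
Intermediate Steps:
E = I*√15 (E = √(-15) = I*√15 ≈ 3.873*I)
K(m) = -15
l = -7 + I*√15 (l = I*√15 - 7 = -7 + I*√15 ≈ -7.0 + 3.873*I)
K(-21)*l = -15*(-7 + I*√15) = 105 - 15*I*√15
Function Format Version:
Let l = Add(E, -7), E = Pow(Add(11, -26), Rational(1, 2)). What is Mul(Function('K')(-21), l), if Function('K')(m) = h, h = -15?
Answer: Add(105, Mul(-15, I, Pow(15, Rational(1, 2)))) ≈ Add(105.00, Mul(-58.095, I))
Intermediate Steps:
E = Mul(I, Pow(15, Rational(1, 2))) (E = Pow(-15, Rational(1, 2)) = Mul(I, Pow(15, Rational(1, 2))) ≈ Mul(3.8730, I))
Function('K')(m) = -15
l = Add(-7, Mul(I, Pow(15, Rational(1, 2)))) (l = Add(Mul(I, Pow(15, Rational(1, 2))), -7) = Add(-7, Mul(I, Pow(15, Rational(1, 2)))) ≈ Add(-7.0000, Mul(3.8730, I)))
Mul(Function('K')(-21), l) = Mul(-15, Add(-7, Mul(I, Pow(15, Rational(1, 2))))) = Add(105, Mul(-15, I, Pow(15, Rational(1, 2))))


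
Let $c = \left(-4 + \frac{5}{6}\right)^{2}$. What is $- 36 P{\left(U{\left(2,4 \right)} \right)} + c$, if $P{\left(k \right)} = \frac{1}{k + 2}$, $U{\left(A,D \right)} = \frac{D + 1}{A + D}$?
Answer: $- \frac{1639}{612} \approx -2.6781$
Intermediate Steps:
$U{\left(A,D \right)} = \frac{1 + D}{A + D}$
$P{\left(k \right)} = \frac{1}{2 + k}$
$c = \frac{361}{36}$ ($c = \left(-4 + 5 \cdot \frac{1}{6}\right)^{2} = \left(-4 + \frac{5}{6}\right)^{2} = \left(- \frac{19}{6}\right)^{2} = \frac{361}{36} \approx 10.028$)
$- 36 P{\left(U{\left(2,4 \right)} \right)} + c = - \frac{36}{2 + \frac{1 + 4}{2 + 4}} + \frac{361}{36} = - \frac{36}{2 + \frac{1}{6} \cdot 5} + \frac{361}{36} = - \frac{36}{2 + \frac{5}{6}} + \frac{361}{36} = - \frac{36}{\frac{17}{6}} + \frac{361}{36} = \left(-36\right) \frac{6}{17} + \frac{361}{36} = - \frac{216}{17} + \frac{361}{36} = - \frac{1639}{612}$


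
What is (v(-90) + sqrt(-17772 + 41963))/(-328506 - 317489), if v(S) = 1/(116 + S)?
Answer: -1/16795870 - sqrt(24191)/645995 ≈ -0.00024083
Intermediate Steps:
(v(-90) + sqrt(-17772 + 41963))/(-328506 - 317489) = (1/(116 - 90) + sqrt(-17772 + 41963))/(-328506 - 317489) = (1/26 + sqrt(24191))/(-645995) = (1/26 + sqrt(24191))*(-1/645995) = -1/16795870 - sqrt(24191)/645995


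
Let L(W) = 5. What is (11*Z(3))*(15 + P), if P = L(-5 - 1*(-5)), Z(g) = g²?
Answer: 1980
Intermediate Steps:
P = 5
(11*Z(3))*(15 + P) = (11*3²)*(15 + 5) = (11*9)*20 = 99*20 = 1980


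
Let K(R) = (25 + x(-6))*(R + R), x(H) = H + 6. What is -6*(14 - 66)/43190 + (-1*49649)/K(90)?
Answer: -214293631/19435500 ≈ -11.026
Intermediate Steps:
x(H) = 6 + H
K(R) = 50*R (K(R) = (25 + (6 - 6))*(R + R) = (25 + 0)*(2*R) = 25*(2*R) = 50*R)
-6*(14 - 66)/43190 + (-1*49649)/K(90) = -6*(14 - 66)/43190 + (-1*49649)/((50*90)) = -6*(-52)*(1/43190) - 49649/4500 = 312*(1/43190) - 49649*1/4500 = 156/21595 - 49649/4500 = -214293631/19435500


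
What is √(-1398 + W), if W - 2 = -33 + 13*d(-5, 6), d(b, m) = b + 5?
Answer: I*√1429 ≈ 37.802*I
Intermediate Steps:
d(b, m) = 5 + b
W = -31 (W = 2 + (-33 + 13*(5 - 5)) = 2 + (-33 + 13*0) = 2 + (-33 + 0) = 2 - 33 = -31)
√(-1398 + W) = √(-1398 - 31) = √(-1429) = I*√1429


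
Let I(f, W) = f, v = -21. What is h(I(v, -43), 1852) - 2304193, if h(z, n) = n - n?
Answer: -2304193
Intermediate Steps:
h(z, n) = 0
h(I(v, -43), 1852) - 2304193 = 0 - 2304193 = -2304193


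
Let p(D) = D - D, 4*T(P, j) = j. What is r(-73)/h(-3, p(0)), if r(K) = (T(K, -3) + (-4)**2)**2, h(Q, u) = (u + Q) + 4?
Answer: 3721/16 ≈ 232.56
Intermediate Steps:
T(P, j) = j/4
p(D) = 0
h(Q, u) = 4 + Q + u (h(Q, u) = (Q + u) + 4 = 4 + Q + u)
r(K) = 3721/16 (r(K) = ((1/4)*(-3) + (-4)**2)**2 = (-3/4 + 16)**2 = (61/4)**2 = 3721/16)
r(-73)/h(-3, p(0)) = 3721/(16*(4 - 3 + 0)) = (3721/16)/1 = (3721/16)*1 = 3721/16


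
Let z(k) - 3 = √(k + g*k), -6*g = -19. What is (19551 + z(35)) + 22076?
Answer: 41630 + 5*√210/6 ≈ 41642.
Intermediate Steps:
g = 19/6 (g = -⅙*(-19) = 19/6 ≈ 3.1667)
z(k) = 3 + 5*√6*√k/6 (z(k) = 3 + √(k + 19*k/6) = 3 + √(25*k/6) = 3 + 5*√6*√k/6)
(19551 + z(35)) + 22076 = (19551 + (3 + 5*√6*√35/6)) + 22076 = (19551 + (3 + 5*√210/6)) + 22076 = (19554 + 5*√210/6) + 22076 = 41630 + 5*√210/6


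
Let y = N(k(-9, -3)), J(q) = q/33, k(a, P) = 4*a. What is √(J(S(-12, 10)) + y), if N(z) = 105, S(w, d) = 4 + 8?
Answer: √12749/11 ≈ 10.265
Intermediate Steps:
S(w, d) = 12
J(q) = q/33 (J(q) = q*(1/33) = q/33)
y = 105
√(J(S(-12, 10)) + y) = √((1/33)*12 + 105) = √(4/11 + 105) = √(1159/11) = √12749/11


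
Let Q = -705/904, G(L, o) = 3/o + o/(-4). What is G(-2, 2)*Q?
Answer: -705/904 ≈ -0.77987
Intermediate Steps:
G(L, o) = 3/o - o/4 (G(L, o) = 3/o + o*(-¼) = 3/o - o/4)
Q = -705/904 (Q = -705*1/904 = -705/904 ≈ -0.77987)
G(-2, 2)*Q = (3/2 - ¼*2)*(-705/904) = (3*(½) - ½)*(-705/904) = (3/2 - ½)*(-705/904) = 1*(-705/904) = -705/904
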